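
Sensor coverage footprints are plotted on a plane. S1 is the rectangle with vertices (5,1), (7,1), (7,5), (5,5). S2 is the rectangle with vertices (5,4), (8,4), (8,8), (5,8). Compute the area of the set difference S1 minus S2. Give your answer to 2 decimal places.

6.00

|S1∩S2|: x∈[5,7], y∈[4,5] → 2·1 = 2.
|S1| = 8.
|S1 ∖ S2| = |S1| − |S1∩S2| = 8 − 2 = 6.00.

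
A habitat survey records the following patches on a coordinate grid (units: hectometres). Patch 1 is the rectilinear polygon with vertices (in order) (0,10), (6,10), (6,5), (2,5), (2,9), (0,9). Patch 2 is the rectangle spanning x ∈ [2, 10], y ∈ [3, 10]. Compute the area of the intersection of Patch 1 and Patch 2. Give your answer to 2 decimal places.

The intersection is the polygon with vertices (6,10), (6,5), (2,5), (2,9), (2,10).
By the shoelace formula its area is 20.00.

20.00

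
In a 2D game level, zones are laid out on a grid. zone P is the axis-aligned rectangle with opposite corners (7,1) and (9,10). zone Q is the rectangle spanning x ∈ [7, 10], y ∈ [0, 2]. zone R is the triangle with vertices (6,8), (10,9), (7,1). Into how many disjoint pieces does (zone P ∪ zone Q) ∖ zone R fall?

(zone P ∪ zone Q) ∖ zone R splits into 2 disjoint pieces (area 3, area 9.3333).

2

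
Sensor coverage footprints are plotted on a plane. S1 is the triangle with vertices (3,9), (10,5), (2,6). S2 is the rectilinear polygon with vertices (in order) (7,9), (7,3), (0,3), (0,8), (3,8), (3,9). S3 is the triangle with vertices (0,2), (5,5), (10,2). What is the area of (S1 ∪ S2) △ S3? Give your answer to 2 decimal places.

|S1 ∪ S2| = 41.1756.
|(S1 ∪ S2) ∩ S3| = 6.1333.
|(S1 ∪ S2) △ S3| = 41.1756 + 15 − 12.2667 = 43.91.

43.91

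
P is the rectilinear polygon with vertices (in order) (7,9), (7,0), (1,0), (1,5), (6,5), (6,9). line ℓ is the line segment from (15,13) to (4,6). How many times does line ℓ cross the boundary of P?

The segment meets the boundary at (6,7.273), (7,7.909).

2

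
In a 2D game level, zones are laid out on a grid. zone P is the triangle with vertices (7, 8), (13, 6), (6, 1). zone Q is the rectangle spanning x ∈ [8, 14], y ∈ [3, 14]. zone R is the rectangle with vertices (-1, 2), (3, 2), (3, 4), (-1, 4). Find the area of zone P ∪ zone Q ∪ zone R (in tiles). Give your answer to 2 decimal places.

By inclusion–exclusion:
Individual areas: |zone P| = 22, |zone Q| = 66, |zone R| = 8.
|zone P∩zone Q| = 12.8667.
|zone P∩zone R| = 0.
|zone Q∩zone R| = 0 (no overlap).
|zone P∩zone Q∩zone R| = 0.
|zone P ∪ zone Q ∪ zone R| = 96 − 12.8667 + 0 = 83.13.

83.13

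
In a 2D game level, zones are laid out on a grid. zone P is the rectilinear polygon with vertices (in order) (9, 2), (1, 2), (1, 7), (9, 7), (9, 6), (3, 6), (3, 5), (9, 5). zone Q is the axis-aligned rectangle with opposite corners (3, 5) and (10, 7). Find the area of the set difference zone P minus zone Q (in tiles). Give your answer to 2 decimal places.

28.00

|zone P| = 34, |zone P∩zone Q| = 6.
|zone P ∖ zone Q| = |zone P| − |zone P∩zone Q| = 34 − 6 = 28.00.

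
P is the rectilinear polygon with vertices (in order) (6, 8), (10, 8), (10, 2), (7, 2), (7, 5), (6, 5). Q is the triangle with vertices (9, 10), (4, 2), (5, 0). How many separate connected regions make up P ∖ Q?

P ∖ Q splits into 2 disjoint pieces (area 2.45, area 16.2).

2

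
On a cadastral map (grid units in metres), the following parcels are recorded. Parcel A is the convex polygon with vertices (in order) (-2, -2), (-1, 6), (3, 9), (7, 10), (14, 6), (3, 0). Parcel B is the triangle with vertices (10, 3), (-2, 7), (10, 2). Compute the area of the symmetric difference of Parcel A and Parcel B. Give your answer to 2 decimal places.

94.88

|Parcel A| = 98, |Parcel B| = 6, |Parcel A∩Parcel B| = 4.5619.
|Parcel A △ Parcel B| = |Parcel A| + |Parcel B| − 2·|Parcel A∩Parcel B| = 98 + 6 − 9.1239 = 94.88.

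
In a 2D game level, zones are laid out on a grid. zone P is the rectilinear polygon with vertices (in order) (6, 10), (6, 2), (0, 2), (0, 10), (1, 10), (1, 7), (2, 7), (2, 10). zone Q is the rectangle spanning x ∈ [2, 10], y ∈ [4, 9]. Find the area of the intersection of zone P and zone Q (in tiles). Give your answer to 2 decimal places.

20.00

The intersection is the polygon with vertices (6,4), (2,4), (2,7), (2,9), (6,9).
By the shoelace formula its area is 20.00.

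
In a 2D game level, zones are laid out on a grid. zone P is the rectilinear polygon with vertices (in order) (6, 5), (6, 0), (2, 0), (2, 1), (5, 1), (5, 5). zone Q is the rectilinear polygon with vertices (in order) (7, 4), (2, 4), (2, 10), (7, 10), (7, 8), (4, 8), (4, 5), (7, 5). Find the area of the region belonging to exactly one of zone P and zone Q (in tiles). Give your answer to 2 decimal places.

27.00

|zone P| = 8, |zone Q| = 21, |zone P∩zone Q| = 1.
|zone P △ zone Q| = |zone P| + |zone Q| − 2·|zone P∩zone Q| = 8 + 21 − 2 = 27.00.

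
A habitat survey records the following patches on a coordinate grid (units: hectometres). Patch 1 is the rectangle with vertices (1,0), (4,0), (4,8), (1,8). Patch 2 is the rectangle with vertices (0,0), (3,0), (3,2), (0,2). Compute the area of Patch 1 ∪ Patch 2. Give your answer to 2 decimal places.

26.00

By inclusion–exclusion:
Individual areas: |Patch 1| = 24, |Patch 2| = 6.
|Patch 1∩Patch 2|: x∈[1,3], y∈[0,2] → 2·2 = 4.
|Patch 1 ∪ Patch 2| = 30 − 4 = 26.00.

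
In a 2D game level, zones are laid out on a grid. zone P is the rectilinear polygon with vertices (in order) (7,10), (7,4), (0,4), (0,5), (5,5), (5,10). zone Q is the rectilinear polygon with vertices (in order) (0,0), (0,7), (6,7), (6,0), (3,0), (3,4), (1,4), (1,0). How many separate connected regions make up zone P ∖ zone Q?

zone P ∖ zone Q is a single connected region.

1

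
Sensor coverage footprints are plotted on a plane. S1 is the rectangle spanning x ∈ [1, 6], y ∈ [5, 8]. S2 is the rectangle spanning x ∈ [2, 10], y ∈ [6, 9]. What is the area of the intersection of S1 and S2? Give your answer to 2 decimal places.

|S1∩S2|: x∈[2,6], y∈[6,8] → 4·2 = 8.

8.00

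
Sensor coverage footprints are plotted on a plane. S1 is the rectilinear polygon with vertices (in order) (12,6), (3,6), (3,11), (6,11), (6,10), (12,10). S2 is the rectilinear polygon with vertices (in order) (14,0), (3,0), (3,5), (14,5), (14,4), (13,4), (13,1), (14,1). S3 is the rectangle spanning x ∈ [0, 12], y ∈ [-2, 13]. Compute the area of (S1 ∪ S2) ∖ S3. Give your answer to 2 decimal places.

|S1 ∪ S2| = 91.
|(S1 ∪ S2) ∩ S3| = 84.
|(S1 ∪ S2) ∖ S3| = 91 − 84 = 7.00.

7.00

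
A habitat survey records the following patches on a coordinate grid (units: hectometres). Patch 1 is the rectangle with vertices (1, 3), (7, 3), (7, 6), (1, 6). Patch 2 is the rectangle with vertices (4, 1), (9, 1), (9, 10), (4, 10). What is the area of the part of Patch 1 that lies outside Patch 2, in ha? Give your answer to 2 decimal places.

|Patch 1∩Patch 2|: x∈[4,7], y∈[3,6] → 3·3 = 9.
|Patch 1| = 18.
|Patch 1 ∖ Patch 2| = |Patch 1| − |Patch 1∩Patch 2| = 18 − 9 = 9.00.

9.00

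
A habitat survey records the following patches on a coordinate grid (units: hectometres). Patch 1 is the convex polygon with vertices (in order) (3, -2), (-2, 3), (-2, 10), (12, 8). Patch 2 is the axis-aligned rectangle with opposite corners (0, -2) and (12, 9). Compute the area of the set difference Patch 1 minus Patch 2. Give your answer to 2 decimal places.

|Patch 1| = 96.5, |Patch 1∩Patch 2| = 79.
|Patch 1 ∖ Patch 2| = |Patch 1| − |Patch 1∩Patch 2| = 96.5 − 79 = 17.50.

17.50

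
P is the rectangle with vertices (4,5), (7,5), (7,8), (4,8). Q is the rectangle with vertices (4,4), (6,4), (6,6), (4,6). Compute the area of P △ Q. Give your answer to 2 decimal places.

|P∩Q|: x∈[4,6], y∈[5,6] → 2·1 = 2.
|P △ Q| = |P| + |Q| − 2·|P∩Q| = 9 + 4 − 4 = 9.00.

9.00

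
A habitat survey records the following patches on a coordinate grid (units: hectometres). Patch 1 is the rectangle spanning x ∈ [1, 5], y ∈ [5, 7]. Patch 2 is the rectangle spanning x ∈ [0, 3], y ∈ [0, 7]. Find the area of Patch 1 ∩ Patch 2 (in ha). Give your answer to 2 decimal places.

|Patch 1∩Patch 2|: x∈[1,3], y∈[5,7] → 2·2 = 4.

4.00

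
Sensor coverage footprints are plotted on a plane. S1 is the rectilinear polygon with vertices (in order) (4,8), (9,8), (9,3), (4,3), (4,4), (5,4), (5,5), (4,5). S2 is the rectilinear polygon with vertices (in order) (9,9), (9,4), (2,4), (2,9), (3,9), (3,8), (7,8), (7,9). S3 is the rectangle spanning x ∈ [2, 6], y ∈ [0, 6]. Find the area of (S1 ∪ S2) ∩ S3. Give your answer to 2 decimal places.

The region (S1 ∪ S2) ∩ S3 is the polygon with vertices (4,3), (4,4), (2,4), (2,6), (6,6), (6,3).
By the shoelace formula its area is 10.00.

10.00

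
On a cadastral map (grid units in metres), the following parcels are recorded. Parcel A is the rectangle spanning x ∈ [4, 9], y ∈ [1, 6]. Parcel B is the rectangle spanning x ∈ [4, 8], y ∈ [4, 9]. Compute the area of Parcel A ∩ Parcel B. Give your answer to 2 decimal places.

8.00

|Parcel A∩Parcel B|: x∈[4,8], y∈[4,6] → 4·2 = 8.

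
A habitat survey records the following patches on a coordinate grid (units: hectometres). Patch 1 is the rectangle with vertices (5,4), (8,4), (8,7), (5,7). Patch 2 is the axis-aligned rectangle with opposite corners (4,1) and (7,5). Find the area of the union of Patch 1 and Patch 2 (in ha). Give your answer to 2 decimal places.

By inclusion–exclusion:
Individual areas: |Patch 1| = 9, |Patch 2| = 12.
|Patch 1∩Patch 2|: x∈[5,7], y∈[4,5] → 2·1 = 2.
|Patch 1 ∪ Patch 2| = 21 − 2 = 19.00.

19.00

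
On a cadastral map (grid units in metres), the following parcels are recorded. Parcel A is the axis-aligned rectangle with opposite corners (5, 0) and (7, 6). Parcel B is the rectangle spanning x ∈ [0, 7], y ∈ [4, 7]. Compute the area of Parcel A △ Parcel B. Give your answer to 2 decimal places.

|Parcel A∩Parcel B|: x∈[5,7], y∈[4,6] → 2·2 = 4.
|Parcel A △ Parcel B| = |Parcel A| + |Parcel B| − 2·|Parcel A∩Parcel B| = 12 + 21 − 8 = 25.00.

25.00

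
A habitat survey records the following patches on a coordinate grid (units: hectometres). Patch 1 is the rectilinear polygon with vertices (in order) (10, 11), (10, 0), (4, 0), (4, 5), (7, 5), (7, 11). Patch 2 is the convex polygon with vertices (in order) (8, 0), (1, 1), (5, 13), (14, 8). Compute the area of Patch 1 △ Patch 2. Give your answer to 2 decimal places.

|Patch 1| = 48, |Patch 2| = 95, |Patch 1∩Patch 2| = 43.646.
|Patch 1 △ Patch 2| = |Patch 1| + |Patch 2| − 2·|Patch 1∩Patch 2| = 48 + 95 − 87.2921 = 55.71.

55.71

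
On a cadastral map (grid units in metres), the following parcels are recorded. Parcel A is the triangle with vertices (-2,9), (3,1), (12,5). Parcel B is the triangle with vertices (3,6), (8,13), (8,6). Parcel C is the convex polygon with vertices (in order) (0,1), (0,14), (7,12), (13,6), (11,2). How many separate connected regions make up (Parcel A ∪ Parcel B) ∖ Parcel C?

(Parcel A ∪ Parcel B) ∖ Parcel C splits into 3 disjoint pieces (area 0.1272, area 2.6286, area 0.8333).

3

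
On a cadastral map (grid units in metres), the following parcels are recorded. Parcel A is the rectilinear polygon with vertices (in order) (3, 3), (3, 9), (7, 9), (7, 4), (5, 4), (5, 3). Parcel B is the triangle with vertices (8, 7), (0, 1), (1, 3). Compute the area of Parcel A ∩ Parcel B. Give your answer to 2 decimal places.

The intersection is the polygon with vertices (3,4.143), (7,6.429), (7,6.25), (3,3.25).
By the shoelace formula its area is 2.14.

2.14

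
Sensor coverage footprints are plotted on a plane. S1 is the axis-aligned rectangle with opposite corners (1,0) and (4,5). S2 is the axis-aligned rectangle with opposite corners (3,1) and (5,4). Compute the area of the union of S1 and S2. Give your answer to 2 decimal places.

18.00

By inclusion–exclusion:
Individual areas: |S1| = 15, |S2| = 6.
|S1∩S2|: x∈[3,4], y∈[1,4] → 1·3 = 3.
|S1 ∪ S2| = 21 − 3 = 18.00.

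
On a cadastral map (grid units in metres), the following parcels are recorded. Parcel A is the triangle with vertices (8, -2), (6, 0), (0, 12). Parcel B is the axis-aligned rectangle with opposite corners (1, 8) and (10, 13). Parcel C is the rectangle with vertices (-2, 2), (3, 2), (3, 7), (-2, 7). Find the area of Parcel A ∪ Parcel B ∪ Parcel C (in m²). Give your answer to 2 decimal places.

By inclusion–exclusion:
Individual areas: |Parcel A| = 6, |Parcel B| = 45, |Parcel C| = 25.
|Parcel A∩Parcel B| = 0.4464.
|Parcel A∩Parcel C| = 0.2321.
|Parcel B∩Parcel C| = 0 (no overlap).
|Parcel A∩Parcel B∩Parcel C| = 0.
|Parcel A ∪ Parcel B ∪ Parcel C| = 76 − 0.6786 + 0 = 75.32.

75.32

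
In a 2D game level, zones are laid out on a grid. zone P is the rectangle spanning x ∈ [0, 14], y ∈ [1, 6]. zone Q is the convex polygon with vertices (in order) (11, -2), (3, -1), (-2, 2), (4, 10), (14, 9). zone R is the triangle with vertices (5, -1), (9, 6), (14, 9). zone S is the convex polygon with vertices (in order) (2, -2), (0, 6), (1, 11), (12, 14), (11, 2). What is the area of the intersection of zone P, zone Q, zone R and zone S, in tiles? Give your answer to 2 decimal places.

7.39

The intersection is the polygon with vertices (9,6), (11.3,6), (6.8,1), (6.143,1).
By the shoelace formula its area is 7.39.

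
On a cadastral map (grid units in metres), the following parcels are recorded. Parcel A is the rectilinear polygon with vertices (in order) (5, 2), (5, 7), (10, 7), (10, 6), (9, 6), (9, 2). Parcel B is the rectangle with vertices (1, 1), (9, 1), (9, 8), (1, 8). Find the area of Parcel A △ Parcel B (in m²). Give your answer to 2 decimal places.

|Parcel A| = 21, |Parcel B| = 56, |Parcel A∩Parcel B| = 20.
|Parcel A △ Parcel B| = |Parcel A| + |Parcel B| − 2·|Parcel A∩Parcel B| = 21 + 56 − 40 = 37.00.

37.00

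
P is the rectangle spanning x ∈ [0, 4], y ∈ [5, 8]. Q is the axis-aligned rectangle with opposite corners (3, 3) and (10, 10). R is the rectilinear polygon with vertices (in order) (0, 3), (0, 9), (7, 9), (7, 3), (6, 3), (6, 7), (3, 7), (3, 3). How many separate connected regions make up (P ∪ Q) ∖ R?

(P ∪ Q) ∖ R splits into 2 disjoint pieces (area 25, area 12).

2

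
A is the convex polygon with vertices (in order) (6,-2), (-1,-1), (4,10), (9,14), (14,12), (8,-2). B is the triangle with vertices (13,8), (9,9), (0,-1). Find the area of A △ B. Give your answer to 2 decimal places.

108.12

|A| = 132, |B| = 24.5, |A∩B| = 24.1913.
|A △ B| = |A| + |B| − 2·|A∩B| = 132 + 24.5 − 48.3826 = 108.12.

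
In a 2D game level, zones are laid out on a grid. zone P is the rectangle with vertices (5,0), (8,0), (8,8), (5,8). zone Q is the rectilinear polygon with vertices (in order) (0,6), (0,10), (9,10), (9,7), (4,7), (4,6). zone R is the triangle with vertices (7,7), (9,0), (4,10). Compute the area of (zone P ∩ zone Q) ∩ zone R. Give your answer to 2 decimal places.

The region (zone P ∩ zone Q) ∩ zone R is the polygon with vertices (6,8), (7,7), (5.5,7), (5,8).
By the shoelace formula its area is 1.25.

1.25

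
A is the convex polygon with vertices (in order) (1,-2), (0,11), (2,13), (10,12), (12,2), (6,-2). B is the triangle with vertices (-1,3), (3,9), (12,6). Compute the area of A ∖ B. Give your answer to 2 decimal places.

|A| = 143.5, |A∩B| = 31.3563.
|A ∖ B| = |A| − |A∩B| = 143.5 − 31.3563 = 112.14.

112.14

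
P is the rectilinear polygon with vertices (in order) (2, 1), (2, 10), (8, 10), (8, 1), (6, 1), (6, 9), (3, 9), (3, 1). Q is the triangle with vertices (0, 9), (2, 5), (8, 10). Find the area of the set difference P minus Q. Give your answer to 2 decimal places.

|P| = 30, |P∩Q| = 7.
|P ∖ Q| = |P| − |P∩Q| = 30 − 7 = 23.00.

23.00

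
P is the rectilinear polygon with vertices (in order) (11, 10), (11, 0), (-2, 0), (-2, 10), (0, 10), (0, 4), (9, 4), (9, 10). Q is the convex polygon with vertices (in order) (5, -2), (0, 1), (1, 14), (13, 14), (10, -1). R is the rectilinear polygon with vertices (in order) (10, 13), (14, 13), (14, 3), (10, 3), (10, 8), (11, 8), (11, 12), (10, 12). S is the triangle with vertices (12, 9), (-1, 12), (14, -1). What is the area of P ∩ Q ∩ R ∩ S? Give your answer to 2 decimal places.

4.90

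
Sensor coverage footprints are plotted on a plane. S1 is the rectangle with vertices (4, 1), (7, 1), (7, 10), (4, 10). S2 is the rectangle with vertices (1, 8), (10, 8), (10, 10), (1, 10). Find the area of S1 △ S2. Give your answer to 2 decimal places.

33.00

|S1∩S2|: x∈[4,7], y∈[8,10] → 3·2 = 6.
|S1 △ S2| = |S1| + |S2| − 2·|S1∩S2| = 27 + 18 − 12 = 33.00.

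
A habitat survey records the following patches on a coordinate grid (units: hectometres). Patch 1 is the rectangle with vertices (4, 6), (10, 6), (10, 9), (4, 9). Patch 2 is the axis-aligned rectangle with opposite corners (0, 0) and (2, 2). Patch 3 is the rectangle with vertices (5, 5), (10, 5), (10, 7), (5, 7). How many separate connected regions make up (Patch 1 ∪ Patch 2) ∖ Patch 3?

2

(Patch 1 ∪ Patch 2) ∖ Patch 3 splits into 2 disjoint pieces (area 13, area 4).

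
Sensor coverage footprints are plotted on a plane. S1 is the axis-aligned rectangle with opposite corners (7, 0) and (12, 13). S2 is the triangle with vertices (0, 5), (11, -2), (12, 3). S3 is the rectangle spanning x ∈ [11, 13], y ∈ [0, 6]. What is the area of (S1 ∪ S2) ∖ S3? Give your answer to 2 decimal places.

74.05

|S1 ∪ S2| = 80.0504.
|(S1 ∪ S2) ∩ S3| = 6.
|(S1 ∪ S2) ∖ S3| = 80.0504 − 6 = 74.05.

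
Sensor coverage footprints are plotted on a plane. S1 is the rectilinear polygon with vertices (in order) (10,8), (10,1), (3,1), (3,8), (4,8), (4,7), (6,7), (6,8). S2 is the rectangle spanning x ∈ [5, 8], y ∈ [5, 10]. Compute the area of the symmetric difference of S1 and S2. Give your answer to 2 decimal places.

46.00

|S1| = 47, |S2| = 15, |S1∩S2| = 8.
|S1 △ S2| = |S1| + |S2| − 2·|S1∩S2| = 47 + 15 − 16 = 46.00.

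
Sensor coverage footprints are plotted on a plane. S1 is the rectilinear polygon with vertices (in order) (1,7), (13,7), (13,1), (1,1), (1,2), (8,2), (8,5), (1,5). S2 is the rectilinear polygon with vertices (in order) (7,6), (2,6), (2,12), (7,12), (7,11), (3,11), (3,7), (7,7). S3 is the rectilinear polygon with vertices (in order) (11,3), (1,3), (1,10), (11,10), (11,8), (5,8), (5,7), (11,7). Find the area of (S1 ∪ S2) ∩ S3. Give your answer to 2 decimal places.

|S1 ∪ S2| = 60.
|(S1 ∪ S2) ∩ S3| = 29.00.

29.00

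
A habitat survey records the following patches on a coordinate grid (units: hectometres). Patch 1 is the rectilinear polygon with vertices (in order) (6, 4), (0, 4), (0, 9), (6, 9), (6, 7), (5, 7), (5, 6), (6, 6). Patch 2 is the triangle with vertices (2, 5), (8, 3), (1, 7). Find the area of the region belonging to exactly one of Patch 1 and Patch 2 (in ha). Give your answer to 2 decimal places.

|Patch 1| = 29, |Patch 2| = 5, |Patch 1∩Patch 2| = 4.3571.
|Patch 1 △ Patch 2| = |Patch 1| + |Patch 2| − 2·|Patch 1∩Patch 2| = 29 + 5 − 8.7143 = 25.29.

25.29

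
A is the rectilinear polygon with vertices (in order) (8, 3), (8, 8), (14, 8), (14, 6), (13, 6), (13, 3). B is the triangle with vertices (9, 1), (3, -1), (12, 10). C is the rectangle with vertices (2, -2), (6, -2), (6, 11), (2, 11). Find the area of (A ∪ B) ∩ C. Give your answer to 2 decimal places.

4.00

The region (A ∪ B) ∩ C is the polygon with vertices (3,-1), (6,2.667), (6,0).
By the shoelace formula its area is 4.00.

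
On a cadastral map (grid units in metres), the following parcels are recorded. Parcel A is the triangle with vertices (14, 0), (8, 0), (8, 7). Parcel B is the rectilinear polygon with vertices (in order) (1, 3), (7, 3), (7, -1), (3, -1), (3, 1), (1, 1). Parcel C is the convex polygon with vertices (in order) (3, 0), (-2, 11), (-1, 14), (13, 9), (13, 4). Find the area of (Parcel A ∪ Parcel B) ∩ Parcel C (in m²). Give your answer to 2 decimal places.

18.60

|Parcel A ∪ Parcel B| = 41.
|(Parcel A ∪ Parcel B) ∩ Parcel C| = 18.60.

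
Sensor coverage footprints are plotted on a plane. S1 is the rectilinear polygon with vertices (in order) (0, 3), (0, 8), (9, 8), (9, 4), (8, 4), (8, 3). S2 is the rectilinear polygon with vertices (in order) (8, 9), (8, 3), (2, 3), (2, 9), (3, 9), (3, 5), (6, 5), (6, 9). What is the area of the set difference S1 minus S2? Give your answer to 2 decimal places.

|S1| = 44, |S1∩S2| = 21.
|S1 ∖ S2| = |S1| − |S1∩S2| = 44 − 21 = 23.00.

23.00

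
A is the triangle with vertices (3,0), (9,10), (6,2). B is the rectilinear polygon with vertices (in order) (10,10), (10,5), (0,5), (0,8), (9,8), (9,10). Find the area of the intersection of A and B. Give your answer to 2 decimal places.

2.36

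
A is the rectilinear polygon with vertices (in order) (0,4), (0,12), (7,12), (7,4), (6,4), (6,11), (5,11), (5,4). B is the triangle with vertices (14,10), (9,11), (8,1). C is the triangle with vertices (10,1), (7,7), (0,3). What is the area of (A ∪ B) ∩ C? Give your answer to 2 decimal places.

|A ∪ B| = 74.5.
|(A ∪ B) ∩ C| = 7.31.

7.31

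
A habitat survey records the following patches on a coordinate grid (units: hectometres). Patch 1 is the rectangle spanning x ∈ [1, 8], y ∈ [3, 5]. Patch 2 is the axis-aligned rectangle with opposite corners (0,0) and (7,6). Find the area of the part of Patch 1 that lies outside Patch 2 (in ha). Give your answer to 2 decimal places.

2.00

|Patch 1∩Patch 2|: x∈[1,7], y∈[3,5] → 6·2 = 12.
|Patch 1| = 14.
|Patch 1 ∖ Patch 2| = |Patch 1| − |Patch 1∩Patch 2| = 14 − 12 = 2.00.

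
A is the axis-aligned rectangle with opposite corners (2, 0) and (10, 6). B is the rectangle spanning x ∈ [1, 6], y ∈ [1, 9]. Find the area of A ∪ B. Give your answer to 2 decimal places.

68.00

By inclusion–exclusion:
Individual areas: |A| = 48, |B| = 40.
|A∩B|: x∈[2,6], y∈[1,6] → 4·5 = 20.
|A ∪ B| = 88 − 20 = 68.00.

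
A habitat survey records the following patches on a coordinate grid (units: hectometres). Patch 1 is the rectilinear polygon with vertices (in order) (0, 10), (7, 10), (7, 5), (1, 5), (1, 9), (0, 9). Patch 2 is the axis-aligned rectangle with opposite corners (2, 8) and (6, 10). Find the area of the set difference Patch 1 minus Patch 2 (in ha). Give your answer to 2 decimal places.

23.00

|Patch 1| = 31, |Patch 1∩Patch 2| = 8.
|Patch 1 ∖ Patch 2| = |Patch 1| − |Patch 1∩Patch 2| = 31 − 8 = 23.00.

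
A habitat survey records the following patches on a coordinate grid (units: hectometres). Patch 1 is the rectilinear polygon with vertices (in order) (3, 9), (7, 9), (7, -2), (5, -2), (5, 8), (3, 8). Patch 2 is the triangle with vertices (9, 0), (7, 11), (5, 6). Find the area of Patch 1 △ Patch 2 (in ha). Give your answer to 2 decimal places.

|Patch 1| = 24, |Patch 2| = 16, |Patch 1∩Patch 2| = 7.2.
|Patch 1 △ Patch 2| = |Patch 1| + |Patch 2| − 2·|Patch 1∩Patch 2| = 24 + 16 − 14.4 = 25.60.

25.60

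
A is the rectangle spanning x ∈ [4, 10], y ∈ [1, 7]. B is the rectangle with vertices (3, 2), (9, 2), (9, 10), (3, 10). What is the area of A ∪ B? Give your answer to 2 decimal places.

By inclusion–exclusion:
Individual areas: |A| = 36, |B| = 48.
|A∩B|: x∈[4,9], y∈[2,7] → 5·5 = 25.
|A ∪ B| = 84 − 25 = 59.00.

59.00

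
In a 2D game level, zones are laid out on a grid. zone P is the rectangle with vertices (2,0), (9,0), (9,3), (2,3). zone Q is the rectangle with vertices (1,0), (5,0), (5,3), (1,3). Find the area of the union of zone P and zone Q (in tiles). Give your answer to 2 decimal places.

By inclusion–exclusion:
Individual areas: |zone P| = 21, |zone Q| = 12.
|zone P∩zone Q|: x∈[2,5], y∈[0,3] → 3·3 = 9.
|zone P ∪ zone Q| = 33 − 9 = 24.00.

24.00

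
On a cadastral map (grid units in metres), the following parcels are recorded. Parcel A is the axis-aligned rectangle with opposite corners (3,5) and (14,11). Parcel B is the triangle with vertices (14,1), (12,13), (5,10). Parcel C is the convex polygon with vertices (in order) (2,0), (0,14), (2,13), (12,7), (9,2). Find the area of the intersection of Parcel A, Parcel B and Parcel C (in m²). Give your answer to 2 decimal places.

The intersection is the polygon with vertices (10,5), (5,10), (6.167,10.5), (12,7), (10.8,5).
By the shoelace formula its area is 14.30.

14.30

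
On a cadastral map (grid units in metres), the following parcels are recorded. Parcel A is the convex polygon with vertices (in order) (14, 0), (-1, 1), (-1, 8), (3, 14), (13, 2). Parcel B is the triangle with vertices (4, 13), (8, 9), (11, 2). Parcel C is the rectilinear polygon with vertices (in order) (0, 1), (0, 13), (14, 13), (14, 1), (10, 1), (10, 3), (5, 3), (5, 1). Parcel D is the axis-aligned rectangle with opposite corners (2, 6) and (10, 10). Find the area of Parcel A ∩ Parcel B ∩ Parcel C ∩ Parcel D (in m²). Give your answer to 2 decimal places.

The intersection is the polygon with vertices (5.909,10), (6.333,10), (8.882,6.941), (9.286,6), (8.454,6).
By the shoelace formula its area is 3.09.

3.09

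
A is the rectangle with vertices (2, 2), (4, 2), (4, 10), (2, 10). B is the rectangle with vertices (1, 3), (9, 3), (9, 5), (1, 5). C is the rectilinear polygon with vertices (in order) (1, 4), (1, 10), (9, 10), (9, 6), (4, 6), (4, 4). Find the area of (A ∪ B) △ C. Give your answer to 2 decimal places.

|A ∪ B| = 28.
|(A ∪ B) ∩ C| = 13.
|(A ∪ B) △ C| = 28 + 38 − 26 = 40.00.

40.00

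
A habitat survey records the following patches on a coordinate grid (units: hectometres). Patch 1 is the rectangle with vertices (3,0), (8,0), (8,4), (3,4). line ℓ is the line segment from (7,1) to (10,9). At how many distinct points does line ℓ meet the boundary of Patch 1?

1

The segment meets the boundary at (8,3.667).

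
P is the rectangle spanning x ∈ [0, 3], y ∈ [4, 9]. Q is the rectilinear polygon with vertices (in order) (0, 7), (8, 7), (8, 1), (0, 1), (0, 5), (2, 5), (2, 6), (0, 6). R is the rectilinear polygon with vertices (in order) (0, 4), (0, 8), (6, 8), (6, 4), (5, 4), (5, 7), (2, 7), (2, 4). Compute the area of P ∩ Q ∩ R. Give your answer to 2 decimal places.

4.00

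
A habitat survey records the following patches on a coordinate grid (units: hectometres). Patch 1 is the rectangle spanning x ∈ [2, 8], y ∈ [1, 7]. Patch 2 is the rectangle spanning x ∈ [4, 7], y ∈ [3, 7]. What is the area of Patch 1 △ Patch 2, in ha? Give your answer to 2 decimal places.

|Patch 1∩Patch 2|: x∈[4,7], y∈[3,7] → 3·4 = 12.
|Patch 1 △ Patch 2| = |Patch 1| + |Patch 2| − 2·|Patch 1∩Patch 2| = 36 + 12 − 24 = 24.00.

24.00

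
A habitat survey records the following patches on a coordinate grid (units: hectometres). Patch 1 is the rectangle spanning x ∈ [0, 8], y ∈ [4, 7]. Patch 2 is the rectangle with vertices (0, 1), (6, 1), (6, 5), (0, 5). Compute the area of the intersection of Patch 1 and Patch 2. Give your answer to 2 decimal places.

6.00

|Patch 1∩Patch 2|: x∈[0,6], y∈[4,5] → 6·1 = 6.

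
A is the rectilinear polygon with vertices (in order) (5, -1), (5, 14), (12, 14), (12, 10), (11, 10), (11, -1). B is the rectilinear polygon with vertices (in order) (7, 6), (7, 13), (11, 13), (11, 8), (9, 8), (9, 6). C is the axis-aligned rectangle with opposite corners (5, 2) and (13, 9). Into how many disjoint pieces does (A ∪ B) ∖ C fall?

(A ∪ B) ∖ C splits into 2 disjoint pieces (area 34, area 18).

2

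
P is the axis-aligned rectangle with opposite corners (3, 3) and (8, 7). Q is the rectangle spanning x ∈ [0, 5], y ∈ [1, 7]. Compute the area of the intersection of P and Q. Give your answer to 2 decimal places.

8.00

|P∩Q|: x∈[3,5], y∈[3,7] → 2·4 = 8.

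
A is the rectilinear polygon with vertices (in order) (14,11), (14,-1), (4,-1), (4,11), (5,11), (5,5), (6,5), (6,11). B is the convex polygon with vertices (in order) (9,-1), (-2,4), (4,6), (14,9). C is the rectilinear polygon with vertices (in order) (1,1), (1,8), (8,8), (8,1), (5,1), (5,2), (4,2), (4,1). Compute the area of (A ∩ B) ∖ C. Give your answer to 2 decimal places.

|A ∩ B| = 52.8682.
|(A ∩ B) ∩ C| = 19.95.
|(A ∩ B) ∖ C| = 52.8682 − 19.95 = 32.92.

32.92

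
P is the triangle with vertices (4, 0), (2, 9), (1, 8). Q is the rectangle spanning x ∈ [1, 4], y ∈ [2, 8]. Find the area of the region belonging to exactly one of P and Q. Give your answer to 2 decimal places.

14.33

|P| = 5.5, |Q| = 18, |P∩Q| = 4.5833.
|P △ Q| = |P| + |Q| − 2·|P∩Q| = 5.5 + 18 − 9.1667 = 14.33.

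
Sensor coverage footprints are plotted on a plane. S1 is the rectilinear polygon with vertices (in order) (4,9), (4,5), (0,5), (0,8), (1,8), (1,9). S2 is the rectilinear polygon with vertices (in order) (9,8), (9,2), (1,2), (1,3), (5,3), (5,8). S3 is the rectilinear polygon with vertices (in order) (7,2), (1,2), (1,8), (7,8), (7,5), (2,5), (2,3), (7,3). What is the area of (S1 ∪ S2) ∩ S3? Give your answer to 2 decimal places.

|S1 ∪ S2| = 43.
|(S1 ∪ S2) ∩ S3| = 21.00.

21.00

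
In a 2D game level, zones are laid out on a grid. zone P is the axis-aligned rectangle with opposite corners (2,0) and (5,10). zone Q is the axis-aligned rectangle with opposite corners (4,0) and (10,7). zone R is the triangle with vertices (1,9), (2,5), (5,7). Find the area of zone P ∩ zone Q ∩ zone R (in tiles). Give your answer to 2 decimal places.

The intersection is the polygon with vertices (4,7), (5,7), (4,6.333).
By the shoelace formula its area is 0.33.

0.33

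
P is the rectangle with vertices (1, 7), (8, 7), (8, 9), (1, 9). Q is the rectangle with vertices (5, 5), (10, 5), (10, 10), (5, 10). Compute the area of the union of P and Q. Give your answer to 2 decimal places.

By inclusion–exclusion:
Individual areas: |P| = 14, |Q| = 25.
|P∩Q|: x∈[5,8], y∈[7,9] → 3·2 = 6.
|P ∪ Q| = 39 − 6 = 33.00.

33.00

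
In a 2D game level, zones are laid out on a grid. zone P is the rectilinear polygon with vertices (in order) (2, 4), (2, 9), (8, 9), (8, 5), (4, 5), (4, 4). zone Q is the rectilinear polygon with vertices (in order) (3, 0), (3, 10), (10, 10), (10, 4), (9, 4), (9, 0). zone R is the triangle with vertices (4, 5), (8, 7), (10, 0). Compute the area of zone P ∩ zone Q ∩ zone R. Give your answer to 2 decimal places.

4.00

The intersection is the polygon with vertices (8,5), (4,5), (8,7).
By the shoelace formula its area is 4.00.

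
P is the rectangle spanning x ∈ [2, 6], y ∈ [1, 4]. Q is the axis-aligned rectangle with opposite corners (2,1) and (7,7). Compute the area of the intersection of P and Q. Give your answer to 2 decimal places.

|P∩Q|: x∈[2,6], y∈[1,4] → 4·3 = 12.

12.00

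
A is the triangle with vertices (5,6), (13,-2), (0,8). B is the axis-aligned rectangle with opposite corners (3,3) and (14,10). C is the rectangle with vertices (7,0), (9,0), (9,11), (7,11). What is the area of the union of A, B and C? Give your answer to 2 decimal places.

88.60

By inclusion–exclusion:
Individual areas: |A| = 12, |B| = 77, |C| = 22.
|A∩B| = 6.5885.
|A∩C| = 2.3077.
|B∩C|: x∈[7,9], y∈[3,10] → 2·7 = 14.
|A∩B∩C| = 0.5.
|A ∪ B ∪ C| = 111 − 22.8962 + 0.5 = 88.60.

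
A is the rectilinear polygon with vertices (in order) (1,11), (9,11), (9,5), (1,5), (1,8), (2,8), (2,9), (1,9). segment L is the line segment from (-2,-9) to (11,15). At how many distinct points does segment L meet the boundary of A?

The segment meets the boundary at (8.833,11), (5.583,5).

2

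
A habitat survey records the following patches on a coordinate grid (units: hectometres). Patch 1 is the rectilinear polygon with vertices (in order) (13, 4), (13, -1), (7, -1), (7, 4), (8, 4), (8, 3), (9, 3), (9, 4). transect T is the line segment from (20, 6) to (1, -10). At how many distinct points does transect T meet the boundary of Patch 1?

2

The segment meets the boundary at (11.688,-1), (13,0.105).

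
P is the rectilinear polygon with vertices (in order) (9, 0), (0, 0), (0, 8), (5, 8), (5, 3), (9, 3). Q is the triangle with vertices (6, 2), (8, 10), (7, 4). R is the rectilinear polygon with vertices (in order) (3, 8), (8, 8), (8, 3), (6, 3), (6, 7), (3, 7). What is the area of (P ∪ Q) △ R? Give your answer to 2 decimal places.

|P ∪ Q| = 53.875.
|(P ∪ Q) ∩ R| = 3.7083.
|(P ∪ Q) △ R| = 53.875 + 13 − 7.4167 = 59.46.

59.46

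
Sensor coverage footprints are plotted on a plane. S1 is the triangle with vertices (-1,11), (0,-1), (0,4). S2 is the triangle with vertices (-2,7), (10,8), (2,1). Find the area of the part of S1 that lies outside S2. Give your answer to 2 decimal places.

|S1| = 2.5, |S1∩S2| = 0.8615.
|S1 ∖ S2| = |S1| − |S1∩S2| = 2.5 − 0.8615 = 1.64.

1.64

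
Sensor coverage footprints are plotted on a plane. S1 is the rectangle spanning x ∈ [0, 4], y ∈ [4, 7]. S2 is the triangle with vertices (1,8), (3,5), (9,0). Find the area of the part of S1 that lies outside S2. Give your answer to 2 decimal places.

10.25

|S1| = 12, |S1∩S2| = 1.75.
|S1 ∖ S2| = |S1| − |S1∩S2| = 12 − 1.75 = 10.25.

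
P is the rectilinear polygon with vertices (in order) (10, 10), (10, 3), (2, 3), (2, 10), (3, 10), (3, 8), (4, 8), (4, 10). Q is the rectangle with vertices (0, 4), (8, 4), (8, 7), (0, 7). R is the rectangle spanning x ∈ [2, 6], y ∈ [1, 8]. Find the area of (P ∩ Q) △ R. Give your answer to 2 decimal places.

|P ∩ Q| = 18.
|(P ∩ Q) ∩ R| = 12.
|(P ∩ Q) △ R| = 18 + 28 − 24 = 22.00.

22.00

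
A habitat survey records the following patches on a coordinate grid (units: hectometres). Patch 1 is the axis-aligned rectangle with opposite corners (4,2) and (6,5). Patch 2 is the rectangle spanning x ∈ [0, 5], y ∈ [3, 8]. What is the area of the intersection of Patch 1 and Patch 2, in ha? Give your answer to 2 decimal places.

|Patch 1∩Patch 2|: x∈[4,5], y∈[3,5] → 1·2 = 2.

2.00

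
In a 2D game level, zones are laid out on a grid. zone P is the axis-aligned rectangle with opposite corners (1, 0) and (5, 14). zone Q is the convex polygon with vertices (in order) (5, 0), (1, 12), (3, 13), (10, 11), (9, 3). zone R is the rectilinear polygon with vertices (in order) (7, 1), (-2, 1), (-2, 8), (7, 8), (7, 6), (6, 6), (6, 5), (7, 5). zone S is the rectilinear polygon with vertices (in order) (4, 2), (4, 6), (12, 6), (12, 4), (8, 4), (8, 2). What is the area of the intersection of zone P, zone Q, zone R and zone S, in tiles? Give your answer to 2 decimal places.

3.83

The intersection is the polygon with vertices (5,2), (4.333,2), (4,3), (4,6), (5,6).
By the shoelace formula its area is 3.83.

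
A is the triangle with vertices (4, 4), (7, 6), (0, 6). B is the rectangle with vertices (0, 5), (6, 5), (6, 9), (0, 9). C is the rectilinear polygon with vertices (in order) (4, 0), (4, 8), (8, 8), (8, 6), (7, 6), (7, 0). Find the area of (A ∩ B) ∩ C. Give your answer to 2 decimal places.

1.92

The region (A ∩ B) ∩ C is the polygon with vertices (4,5), (4,6), (6,6), (6,5.333), (5.5,5).
By the shoelace formula its area is 1.92.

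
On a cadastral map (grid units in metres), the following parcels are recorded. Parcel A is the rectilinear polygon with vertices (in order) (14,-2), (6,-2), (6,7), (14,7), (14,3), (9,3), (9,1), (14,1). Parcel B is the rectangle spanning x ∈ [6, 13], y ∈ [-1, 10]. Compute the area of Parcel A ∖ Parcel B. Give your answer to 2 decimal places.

14.00

|Parcel A| = 62, |Parcel A∩Parcel B| = 48.
|Parcel A ∖ Parcel B| = |Parcel A| − |Parcel A∩Parcel B| = 62 − 48 = 14.00.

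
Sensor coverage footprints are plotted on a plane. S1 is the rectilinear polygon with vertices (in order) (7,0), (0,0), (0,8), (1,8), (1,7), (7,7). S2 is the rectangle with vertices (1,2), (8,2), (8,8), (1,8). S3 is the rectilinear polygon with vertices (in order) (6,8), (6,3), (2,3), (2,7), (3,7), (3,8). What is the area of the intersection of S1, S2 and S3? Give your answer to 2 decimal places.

The intersection is the polygon with vertices (3,7), (6,7), (6,3), (2,3), (2,7).
By the shoelace formula its area is 16.00.

16.00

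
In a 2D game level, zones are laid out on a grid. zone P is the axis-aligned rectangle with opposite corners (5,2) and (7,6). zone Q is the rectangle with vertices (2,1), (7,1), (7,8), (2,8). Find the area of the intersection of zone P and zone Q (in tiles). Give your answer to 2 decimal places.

|zone P∩zone Q|: x∈[5,7], y∈[2,6] → 2·4 = 8.

8.00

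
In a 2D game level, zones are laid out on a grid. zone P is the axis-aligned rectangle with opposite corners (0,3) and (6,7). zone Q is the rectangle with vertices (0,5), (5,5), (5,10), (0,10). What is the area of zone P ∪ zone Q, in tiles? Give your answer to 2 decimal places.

By inclusion–exclusion:
Individual areas: |zone P| = 24, |zone Q| = 25.
|zone P∩zone Q|: x∈[0,5], y∈[5,7] → 5·2 = 10.
|zone P ∪ zone Q| = 49 − 10 = 39.00.

39.00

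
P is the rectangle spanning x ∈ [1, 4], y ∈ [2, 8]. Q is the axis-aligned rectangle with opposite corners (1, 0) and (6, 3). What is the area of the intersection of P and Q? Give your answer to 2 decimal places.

3.00

|P∩Q|: x∈[1,4], y∈[2,3] → 3·1 = 3.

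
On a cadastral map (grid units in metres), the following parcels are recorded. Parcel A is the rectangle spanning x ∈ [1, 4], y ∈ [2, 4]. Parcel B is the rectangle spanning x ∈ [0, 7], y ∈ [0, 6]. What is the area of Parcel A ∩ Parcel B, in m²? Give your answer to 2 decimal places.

6.00

|Parcel A∩Parcel B|: x∈[1,4], y∈[2,4] → 3·2 = 6.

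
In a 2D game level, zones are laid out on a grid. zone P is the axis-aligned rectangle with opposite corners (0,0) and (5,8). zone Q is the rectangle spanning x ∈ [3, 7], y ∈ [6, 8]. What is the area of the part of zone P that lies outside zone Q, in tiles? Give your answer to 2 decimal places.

36.00

|zone P∩zone Q|: x∈[3,5], y∈[6,8] → 2·2 = 4.
|zone P| = 40.
|zone P ∖ zone Q| = |zone P| − |zone P∩zone Q| = 40 − 4 = 36.00.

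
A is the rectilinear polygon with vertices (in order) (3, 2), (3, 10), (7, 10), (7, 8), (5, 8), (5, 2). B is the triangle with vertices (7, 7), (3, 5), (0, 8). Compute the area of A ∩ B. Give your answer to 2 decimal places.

The intersection is the polygon with vertices (3,7.571), (5,7.286), (5,6), (3,5).
By the shoelace formula its area is 3.86.

3.86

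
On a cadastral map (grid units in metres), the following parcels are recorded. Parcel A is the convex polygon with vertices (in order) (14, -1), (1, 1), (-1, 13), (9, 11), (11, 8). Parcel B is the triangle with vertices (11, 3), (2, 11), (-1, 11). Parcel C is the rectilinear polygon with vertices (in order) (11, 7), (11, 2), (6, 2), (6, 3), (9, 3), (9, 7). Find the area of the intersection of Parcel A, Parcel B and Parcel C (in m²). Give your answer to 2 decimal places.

0.44

The intersection is the polygon with vertices (11,3), (9,4.333), (9,4.778).
By the shoelace formula its area is 0.44.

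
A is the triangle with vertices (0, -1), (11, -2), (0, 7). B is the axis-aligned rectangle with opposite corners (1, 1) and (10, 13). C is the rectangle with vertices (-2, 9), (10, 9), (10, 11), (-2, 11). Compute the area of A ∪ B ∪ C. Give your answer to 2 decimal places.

141.59

By inclusion–exclusion:
Individual areas: |A| = 44, |B| = 108, |C| = 24.
|A∩B| = 16.4091.
|A∩C| = 0.
|B∩C|: x∈[1,10], y∈[9,11] → 9·2 = 18.
|A∩B∩C| = 0.
|A ∪ B ∪ C| = 176 − 34.4091 + 0 = 141.59.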